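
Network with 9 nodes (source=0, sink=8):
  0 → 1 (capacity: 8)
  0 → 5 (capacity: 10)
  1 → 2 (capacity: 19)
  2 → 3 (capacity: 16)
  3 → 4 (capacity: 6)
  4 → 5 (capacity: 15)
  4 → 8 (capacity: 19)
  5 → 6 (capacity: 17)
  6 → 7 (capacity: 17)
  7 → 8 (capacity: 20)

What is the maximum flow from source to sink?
Maximum flow = 16

Max flow: 16

Flow assignment:
  0 → 1: 6/8
  0 → 5: 10/10
  1 → 2: 6/19
  2 → 3: 6/16
  3 → 4: 6/6
  4 → 8: 6/19
  5 → 6: 10/17
  6 → 7: 10/17
  7 → 8: 10/20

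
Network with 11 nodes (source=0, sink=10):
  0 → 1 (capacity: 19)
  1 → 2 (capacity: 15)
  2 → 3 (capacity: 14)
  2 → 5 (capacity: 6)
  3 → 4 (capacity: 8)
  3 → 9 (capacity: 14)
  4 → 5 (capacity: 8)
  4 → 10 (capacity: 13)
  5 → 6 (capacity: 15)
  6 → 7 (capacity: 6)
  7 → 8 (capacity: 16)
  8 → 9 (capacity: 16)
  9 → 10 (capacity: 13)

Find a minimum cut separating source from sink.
Min cut value = 15, edges: (1,2)

Min cut value: 15
Partition: S = [0, 1], T = [2, 3, 4, 5, 6, 7, 8, 9, 10]
Cut edges: (1,2)

By max-flow min-cut theorem, max flow = min cut = 15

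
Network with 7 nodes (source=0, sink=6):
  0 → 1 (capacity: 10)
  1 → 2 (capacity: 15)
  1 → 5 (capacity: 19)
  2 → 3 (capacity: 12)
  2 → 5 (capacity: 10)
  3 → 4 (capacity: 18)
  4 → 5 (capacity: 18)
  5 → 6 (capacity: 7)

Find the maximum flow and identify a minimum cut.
Max flow = 7, Min cut edges: (5,6)

Maximum flow: 7
Minimum cut: (5,6)
Partition: S = [0, 1, 2, 3, 4, 5], T = [6]

Max-flow min-cut theorem verified: both equal 7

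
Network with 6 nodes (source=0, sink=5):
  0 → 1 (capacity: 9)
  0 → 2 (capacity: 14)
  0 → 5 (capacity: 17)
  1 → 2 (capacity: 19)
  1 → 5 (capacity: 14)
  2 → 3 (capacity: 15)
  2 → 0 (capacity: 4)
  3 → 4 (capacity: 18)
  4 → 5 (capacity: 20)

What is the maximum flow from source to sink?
Maximum flow = 40

Max flow: 40

Flow assignment:
  0 → 1: 9/9
  0 → 2: 14/14
  0 → 5: 17/17
  1 → 5: 9/14
  2 → 3: 14/15
  3 → 4: 14/18
  4 → 5: 14/20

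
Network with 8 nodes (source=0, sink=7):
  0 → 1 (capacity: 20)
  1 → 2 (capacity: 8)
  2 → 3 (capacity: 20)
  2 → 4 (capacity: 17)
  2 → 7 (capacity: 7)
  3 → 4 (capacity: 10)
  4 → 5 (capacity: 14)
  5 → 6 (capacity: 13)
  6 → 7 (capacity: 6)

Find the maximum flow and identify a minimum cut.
Max flow = 8, Min cut edges: (1,2)

Maximum flow: 8
Minimum cut: (1,2)
Partition: S = [0, 1], T = [2, 3, 4, 5, 6, 7]

Max-flow min-cut theorem verified: both equal 8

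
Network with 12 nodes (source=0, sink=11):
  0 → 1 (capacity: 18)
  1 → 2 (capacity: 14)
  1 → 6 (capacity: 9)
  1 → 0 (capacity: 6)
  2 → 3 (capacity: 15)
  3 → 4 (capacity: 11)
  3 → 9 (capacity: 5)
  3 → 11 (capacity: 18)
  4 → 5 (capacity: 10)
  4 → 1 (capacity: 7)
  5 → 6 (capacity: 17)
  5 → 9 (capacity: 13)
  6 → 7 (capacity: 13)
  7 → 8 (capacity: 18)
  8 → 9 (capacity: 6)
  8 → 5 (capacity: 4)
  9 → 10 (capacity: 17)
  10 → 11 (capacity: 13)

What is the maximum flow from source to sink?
Maximum flow = 18

Max flow: 18

Flow assignment:
  0 → 1: 18/18
  1 → 2: 14/14
  1 → 6: 4/9
  2 → 3: 14/15
  3 → 11: 14/18
  6 → 7: 4/13
  7 → 8: 4/18
  8 → 9: 4/6
  9 → 10: 4/17
  10 → 11: 4/13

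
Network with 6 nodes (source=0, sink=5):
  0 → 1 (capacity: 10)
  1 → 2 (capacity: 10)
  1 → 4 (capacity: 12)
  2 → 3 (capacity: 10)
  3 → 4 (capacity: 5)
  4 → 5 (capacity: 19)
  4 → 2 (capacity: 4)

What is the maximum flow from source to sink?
Maximum flow = 10

Max flow: 10

Flow assignment:
  0 → 1: 10/10
  1 → 4: 10/12
  4 → 5: 10/19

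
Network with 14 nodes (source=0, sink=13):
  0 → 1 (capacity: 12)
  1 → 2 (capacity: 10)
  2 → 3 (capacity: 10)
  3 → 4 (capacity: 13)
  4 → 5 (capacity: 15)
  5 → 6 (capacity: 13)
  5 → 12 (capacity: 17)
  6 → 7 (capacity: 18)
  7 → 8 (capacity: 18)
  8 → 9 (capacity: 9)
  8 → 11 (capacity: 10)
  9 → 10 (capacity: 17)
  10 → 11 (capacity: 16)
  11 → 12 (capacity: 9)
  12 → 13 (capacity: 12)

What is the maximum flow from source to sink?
Maximum flow = 10

Max flow: 10

Flow assignment:
  0 → 1: 10/12
  1 → 2: 10/10
  2 → 3: 10/10
  3 → 4: 10/13
  4 → 5: 10/15
  5 → 12: 10/17
  12 → 13: 10/12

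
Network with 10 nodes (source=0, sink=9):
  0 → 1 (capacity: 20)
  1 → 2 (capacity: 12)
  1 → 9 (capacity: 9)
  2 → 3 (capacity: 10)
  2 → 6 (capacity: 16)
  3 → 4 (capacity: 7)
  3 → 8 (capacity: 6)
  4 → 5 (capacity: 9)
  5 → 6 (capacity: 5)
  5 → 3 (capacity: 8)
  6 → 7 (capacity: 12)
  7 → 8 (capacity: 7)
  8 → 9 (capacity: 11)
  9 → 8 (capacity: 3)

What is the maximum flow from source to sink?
Maximum flow = 20

Max flow: 20

Flow assignment:
  0 → 1: 20/20
  1 → 2: 11/12
  1 → 9: 9/9
  2 → 3: 6/10
  2 → 6: 5/16
  3 → 8: 6/6
  6 → 7: 5/12
  7 → 8: 5/7
  8 → 9: 11/11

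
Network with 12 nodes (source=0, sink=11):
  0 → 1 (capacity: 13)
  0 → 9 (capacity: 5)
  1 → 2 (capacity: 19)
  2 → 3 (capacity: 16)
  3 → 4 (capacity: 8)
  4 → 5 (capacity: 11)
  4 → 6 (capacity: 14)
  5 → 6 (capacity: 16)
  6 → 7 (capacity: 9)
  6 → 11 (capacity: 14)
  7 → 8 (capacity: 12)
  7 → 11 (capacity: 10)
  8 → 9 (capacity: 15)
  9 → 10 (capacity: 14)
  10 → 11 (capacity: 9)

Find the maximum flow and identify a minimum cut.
Max flow = 13, Min cut edges: (0,9), (3,4)

Maximum flow: 13
Minimum cut: (0,9), (3,4)
Partition: S = [0, 1, 2, 3], T = [4, 5, 6, 7, 8, 9, 10, 11]

Max-flow min-cut theorem verified: both equal 13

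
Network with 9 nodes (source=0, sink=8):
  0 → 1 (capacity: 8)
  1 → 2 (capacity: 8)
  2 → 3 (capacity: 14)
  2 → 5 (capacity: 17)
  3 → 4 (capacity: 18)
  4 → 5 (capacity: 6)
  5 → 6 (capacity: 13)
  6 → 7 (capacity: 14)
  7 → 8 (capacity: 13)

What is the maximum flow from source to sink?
Maximum flow = 8

Max flow: 8

Flow assignment:
  0 → 1: 8/8
  1 → 2: 8/8
  2 → 5: 8/17
  5 → 6: 8/13
  6 → 7: 8/14
  7 → 8: 8/13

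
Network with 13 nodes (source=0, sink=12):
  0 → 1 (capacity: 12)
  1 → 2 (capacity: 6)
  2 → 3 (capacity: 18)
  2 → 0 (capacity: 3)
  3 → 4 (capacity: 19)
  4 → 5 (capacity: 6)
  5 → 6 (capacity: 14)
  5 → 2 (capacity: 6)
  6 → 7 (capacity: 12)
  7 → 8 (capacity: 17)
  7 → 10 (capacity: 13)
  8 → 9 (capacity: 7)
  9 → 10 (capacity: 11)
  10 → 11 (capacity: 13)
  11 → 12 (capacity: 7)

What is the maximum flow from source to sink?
Maximum flow = 6

Max flow: 6

Flow assignment:
  0 → 1: 6/12
  1 → 2: 6/6
  2 → 3: 6/18
  3 → 4: 6/19
  4 → 5: 6/6
  5 → 6: 6/14
  6 → 7: 6/12
  7 → 10: 6/13
  10 → 11: 6/13
  11 → 12: 6/7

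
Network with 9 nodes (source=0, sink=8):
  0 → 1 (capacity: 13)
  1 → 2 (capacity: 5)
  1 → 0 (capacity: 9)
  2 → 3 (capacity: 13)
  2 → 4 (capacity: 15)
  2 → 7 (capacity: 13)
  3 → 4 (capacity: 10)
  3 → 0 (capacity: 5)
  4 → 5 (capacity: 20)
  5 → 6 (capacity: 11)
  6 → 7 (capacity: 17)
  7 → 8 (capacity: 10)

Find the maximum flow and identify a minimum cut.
Max flow = 5, Min cut edges: (1,2)

Maximum flow: 5
Minimum cut: (1,2)
Partition: S = [0, 1], T = [2, 3, 4, 5, 6, 7, 8]

Max-flow min-cut theorem verified: both equal 5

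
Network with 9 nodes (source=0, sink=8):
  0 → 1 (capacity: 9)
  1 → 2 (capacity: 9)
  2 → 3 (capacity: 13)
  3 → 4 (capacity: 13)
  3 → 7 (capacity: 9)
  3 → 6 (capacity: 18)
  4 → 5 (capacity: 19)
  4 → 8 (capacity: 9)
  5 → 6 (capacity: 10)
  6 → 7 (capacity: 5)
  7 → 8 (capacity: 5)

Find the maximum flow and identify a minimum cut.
Max flow = 9, Min cut edges: (1,2)

Maximum flow: 9
Minimum cut: (1,2)
Partition: S = [0, 1], T = [2, 3, 4, 5, 6, 7, 8]

Max-flow min-cut theorem verified: both equal 9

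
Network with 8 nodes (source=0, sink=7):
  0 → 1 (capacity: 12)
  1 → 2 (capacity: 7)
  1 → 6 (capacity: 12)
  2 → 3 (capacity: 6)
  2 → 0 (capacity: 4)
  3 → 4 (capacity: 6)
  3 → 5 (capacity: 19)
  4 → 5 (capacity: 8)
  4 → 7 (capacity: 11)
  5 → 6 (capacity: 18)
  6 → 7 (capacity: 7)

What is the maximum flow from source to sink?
Maximum flow = 12

Max flow: 12

Flow assignment:
  0 → 1: 12/12
  1 → 2: 5/7
  1 → 6: 7/12
  2 → 3: 5/6
  3 → 4: 5/6
  4 → 7: 5/11
  6 → 7: 7/7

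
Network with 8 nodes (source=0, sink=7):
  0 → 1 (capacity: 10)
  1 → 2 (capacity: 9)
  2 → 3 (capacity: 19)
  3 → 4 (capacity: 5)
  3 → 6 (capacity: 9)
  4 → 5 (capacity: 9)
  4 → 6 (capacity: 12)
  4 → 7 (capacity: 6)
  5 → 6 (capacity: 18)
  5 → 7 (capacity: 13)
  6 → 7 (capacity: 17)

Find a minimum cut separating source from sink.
Min cut value = 9, edges: (1,2)

Min cut value: 9
Partition: S = [0, 1], T = [2, 3, 4, 5, 6, 7]
Cut edges: (1,2)

By max-flow min-cut theorem, max flow = min cut = 9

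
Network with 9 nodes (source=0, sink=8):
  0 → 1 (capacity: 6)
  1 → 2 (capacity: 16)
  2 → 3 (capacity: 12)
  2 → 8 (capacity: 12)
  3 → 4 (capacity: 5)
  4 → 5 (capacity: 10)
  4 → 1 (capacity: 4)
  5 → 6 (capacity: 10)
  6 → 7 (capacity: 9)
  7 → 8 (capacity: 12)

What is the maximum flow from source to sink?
Maximum flow = 6

Max flow: 6

Flow assignment:
  0 → 1: 6/6
  1 → 2: 6/16
  2 → 8: 6/12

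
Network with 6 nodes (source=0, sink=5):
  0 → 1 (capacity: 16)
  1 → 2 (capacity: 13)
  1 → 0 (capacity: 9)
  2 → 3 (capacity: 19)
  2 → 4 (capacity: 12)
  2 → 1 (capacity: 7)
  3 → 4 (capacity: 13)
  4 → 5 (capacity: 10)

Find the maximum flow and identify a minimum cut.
Max flow = 10, Min cut edges: (4,5)

Maximum flow: 10
Minimum cut: (4,5)
Partition: S = [0, 1, 2, 3, 4], T = [5]

Max-flow min-cut theorem verified: both equal 10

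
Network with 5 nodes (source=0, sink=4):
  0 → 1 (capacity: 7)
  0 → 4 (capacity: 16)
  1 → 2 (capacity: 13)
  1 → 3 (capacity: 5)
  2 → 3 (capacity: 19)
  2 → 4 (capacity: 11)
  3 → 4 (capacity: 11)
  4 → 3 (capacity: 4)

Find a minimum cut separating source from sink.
Min cut value = 23, edges: (0,1), (0,4)

Min cut value: 23
Partition: S = [0], T = [1, 2, 3, 4]
Cut edges: (0,1), (0,4)

By max-flow min-cut theorem, max flow = min cut = 23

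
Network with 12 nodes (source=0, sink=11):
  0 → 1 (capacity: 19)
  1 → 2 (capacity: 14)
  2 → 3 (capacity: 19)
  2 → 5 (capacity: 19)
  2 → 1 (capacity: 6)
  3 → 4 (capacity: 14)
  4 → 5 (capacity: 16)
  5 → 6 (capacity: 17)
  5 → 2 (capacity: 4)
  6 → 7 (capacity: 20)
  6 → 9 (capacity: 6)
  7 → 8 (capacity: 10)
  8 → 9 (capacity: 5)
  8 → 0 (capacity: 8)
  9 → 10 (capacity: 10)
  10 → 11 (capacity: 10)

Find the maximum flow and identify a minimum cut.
Max flow = 10, Min cut edges: (10,11)

Maximum flow: 10
Minimum cut: (10,11)
Partition: S = [0, 1, 2, 3, 4, 5, 6, 7, 8, 9, 10], T = [11]

Max-flow min-cut theorem verified: both equal 10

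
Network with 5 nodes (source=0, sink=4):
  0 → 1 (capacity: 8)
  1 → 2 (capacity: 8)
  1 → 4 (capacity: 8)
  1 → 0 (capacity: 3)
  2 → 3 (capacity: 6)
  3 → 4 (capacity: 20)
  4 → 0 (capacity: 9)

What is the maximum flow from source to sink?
Maximum flow = 8

Max flow: 8

Flow assignment:
  0 → 1: 8/8
  1 → 4: 8/8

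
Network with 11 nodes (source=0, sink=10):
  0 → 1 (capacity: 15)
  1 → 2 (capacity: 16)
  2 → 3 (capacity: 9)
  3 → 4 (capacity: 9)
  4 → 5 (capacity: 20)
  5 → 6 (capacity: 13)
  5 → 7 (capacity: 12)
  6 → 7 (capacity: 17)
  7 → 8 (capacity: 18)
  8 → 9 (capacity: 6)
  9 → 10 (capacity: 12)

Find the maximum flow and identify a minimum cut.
Max flow = 6, Min cut edges: (8,9)

Maximum flow: 6
Minimum cut: (8,9)
Partition: S = [0, 1, 2, 3, 4, 5, 6, 7, 8], T = [9, 10]

Max-flow min-cut theorem verified: both equal 6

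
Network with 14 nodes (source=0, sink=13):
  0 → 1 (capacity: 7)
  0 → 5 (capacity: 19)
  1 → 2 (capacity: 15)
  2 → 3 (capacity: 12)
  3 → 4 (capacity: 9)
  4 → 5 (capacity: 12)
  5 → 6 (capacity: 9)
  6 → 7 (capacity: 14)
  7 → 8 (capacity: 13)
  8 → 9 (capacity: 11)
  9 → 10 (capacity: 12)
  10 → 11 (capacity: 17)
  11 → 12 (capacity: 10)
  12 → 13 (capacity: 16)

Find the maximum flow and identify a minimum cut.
Max flow = 9, Min cut edges: (5,6)

Maximum flow: 9
Minimum cut: (5,6)
Partition: S = [0, 1, 2, 3, 4, 5], T = [6, 7, 8, 9, 10, 11, 12, 13]

Max-flow min-cut theorem verified: both equal 9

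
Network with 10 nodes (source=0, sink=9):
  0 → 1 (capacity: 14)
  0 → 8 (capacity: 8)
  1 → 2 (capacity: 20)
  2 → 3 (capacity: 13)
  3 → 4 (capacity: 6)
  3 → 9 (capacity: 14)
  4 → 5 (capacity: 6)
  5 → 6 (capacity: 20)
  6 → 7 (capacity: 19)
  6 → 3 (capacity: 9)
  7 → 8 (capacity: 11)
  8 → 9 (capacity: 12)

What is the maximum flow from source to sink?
Maximum flow = 21

Max flow: 21

Flow assignment:
  0 → 1: 13/14
  0 → 8: 8/8
  1 → 2: 13/20
  2 → 3: 13/13
  3 → 9: 13/14
  8 → 9: 8/12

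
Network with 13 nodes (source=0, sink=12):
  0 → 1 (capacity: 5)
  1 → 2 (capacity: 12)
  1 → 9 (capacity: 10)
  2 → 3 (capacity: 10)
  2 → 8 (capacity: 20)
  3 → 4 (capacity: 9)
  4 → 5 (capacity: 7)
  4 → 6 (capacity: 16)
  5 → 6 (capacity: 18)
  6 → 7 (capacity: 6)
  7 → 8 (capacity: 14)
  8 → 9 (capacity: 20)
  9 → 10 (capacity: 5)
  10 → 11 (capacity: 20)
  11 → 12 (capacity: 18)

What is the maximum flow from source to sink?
Maximum flow = 5

Max flow: 5

Flow assignment:
  0 → 1: 5/5
  1 → 9: 5/10
  9 → 10: 5/5
  10 → 11: 5/20
  11 → 12: 5/18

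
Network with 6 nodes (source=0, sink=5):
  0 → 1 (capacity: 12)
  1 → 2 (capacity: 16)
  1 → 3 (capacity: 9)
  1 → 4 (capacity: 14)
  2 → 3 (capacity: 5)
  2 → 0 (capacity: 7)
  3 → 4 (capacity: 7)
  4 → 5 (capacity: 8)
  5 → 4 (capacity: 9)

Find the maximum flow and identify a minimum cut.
Max flow = 8, Min cut edges: (4,5)

Maximum flow: 8
Minimum cut: (4,5)
Partition: S = [0, 1, 2, 3, 4], T = [5]

Max-flow min-cut theorem verified: both equal 8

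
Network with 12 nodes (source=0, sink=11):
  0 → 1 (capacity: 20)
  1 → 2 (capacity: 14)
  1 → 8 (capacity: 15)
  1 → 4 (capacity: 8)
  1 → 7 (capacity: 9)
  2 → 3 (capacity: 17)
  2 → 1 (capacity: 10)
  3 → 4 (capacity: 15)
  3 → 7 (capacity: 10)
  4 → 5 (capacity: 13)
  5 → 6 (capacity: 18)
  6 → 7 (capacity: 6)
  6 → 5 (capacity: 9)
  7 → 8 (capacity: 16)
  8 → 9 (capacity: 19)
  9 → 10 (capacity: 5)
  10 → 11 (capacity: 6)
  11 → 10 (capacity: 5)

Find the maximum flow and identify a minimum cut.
Max flow = 5, Min cut edges: (9,10)

Maximum flow: 5
Minimum cut: (9,10)
Partition: S = [0, 1, 2, 3, 4, 5, 6, 7, 8, 9], T = [10, 11]

Max-flow min-cut theorem verified: both equal 5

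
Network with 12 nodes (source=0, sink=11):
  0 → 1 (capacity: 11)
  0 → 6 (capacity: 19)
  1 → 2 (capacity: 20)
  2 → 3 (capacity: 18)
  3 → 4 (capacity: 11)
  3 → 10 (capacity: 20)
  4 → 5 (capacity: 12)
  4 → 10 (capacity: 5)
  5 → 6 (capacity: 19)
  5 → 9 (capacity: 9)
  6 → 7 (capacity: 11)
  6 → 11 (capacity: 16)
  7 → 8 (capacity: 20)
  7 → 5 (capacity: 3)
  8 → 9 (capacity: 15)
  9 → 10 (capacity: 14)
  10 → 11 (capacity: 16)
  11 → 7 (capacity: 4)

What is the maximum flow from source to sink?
Maximum flow = 30

Max flow: 30

Flow assignment:
  0 → 1: 11/11
  0 → 6: 19/19
  1 → 2: 11/20
  2 → 3: 11/18
  3 → 10: 11/20
  5 → 9: 3/9
  6 → 7: 3/11
  6 → 11: 16/16
  7 → 5: 3/3
  9 → 10: 3/14
  10 → 11: 14/16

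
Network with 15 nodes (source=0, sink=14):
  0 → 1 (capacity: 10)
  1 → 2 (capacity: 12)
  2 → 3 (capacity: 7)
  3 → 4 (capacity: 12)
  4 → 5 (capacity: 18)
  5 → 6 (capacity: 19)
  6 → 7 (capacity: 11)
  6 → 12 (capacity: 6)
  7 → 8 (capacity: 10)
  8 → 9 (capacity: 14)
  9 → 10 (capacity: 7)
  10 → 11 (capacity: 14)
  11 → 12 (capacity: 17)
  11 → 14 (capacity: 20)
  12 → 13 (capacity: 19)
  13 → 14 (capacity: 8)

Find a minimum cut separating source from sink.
Min cut value = 7, edges: (2,3)

Min cut value: 7
Partition: S = [0, 1, 2], T = [3, 4, 5, 6, 7, 8, 9, 10, 11, 12, 13, 14]
Cut edges: (2,3)

By max-flow min-cut theorem, max flow = min cut = 7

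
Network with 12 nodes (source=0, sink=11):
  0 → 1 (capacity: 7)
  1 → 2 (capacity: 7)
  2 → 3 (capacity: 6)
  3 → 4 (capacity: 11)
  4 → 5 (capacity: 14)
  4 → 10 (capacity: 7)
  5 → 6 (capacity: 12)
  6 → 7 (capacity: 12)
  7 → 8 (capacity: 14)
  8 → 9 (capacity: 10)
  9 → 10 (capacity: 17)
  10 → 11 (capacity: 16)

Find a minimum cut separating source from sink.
Min cut value = 6, edges: (2,3)

Min cut value: 6
Partition: S = [0, 1, 2], T = [3, 4, 5, 6, 7, 8, 9, 10, 11]
Cut edges: (2,3)

By max-flow min-cut theorem, max flow = min cut = 6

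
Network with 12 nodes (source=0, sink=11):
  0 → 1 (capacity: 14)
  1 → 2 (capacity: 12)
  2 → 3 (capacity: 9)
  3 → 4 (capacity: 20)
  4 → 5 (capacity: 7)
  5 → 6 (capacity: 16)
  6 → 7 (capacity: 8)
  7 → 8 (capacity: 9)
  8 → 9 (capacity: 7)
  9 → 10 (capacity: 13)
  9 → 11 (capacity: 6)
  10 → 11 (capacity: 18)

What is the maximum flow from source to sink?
Maximum flow = 7

Max flow: 7

Flow assignment:
  0 → 1: 7/14
  1 → 2: 7/12
  2 → 3: 7/9
  3 → 4: 7/20
  4 → 5: 7/7
  5 → 6: 7/16
  6 → 7: 7/8
  7 → 8: 7/9
  8 → 9: 7/7
  9 → 10: 1/13
  9 → 11: 6/6
  10 → 11: 1/18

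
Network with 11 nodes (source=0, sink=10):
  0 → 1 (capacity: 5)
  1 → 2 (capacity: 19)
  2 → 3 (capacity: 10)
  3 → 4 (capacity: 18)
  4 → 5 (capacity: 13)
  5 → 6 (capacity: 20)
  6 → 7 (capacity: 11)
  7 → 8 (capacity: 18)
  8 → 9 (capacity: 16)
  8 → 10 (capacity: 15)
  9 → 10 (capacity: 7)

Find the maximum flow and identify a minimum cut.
Max flow = 5, Min cut edges: (0,1)

Maximum flow: 5
Minimum cut: (0,1)
Partition: S = [0], T = [1, 2, 3, 4, 5, 6, 7, 8, 9, 10]

Max-flow min-cut theorem verified: both equal 5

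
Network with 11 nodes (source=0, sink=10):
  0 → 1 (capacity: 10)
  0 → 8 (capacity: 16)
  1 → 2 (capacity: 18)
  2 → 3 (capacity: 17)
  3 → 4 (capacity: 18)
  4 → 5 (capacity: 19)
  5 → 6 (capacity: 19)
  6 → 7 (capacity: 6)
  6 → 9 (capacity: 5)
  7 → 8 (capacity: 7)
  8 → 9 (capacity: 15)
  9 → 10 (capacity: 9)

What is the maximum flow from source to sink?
Maximum flow = 9

Max flow: 9

Flow assignment:
  0 → 1: 9/10
  1 → 2: 9/18
  2 → 3: 9/17
  3 → 4: 9/18
  4 → 5: 9/19
  5 → 6: 9/19
  6 → 7: 4/6
  6 → 9: 5/5
  7 → 8: 4/7
  8 → 9: 4/15
  9 → 10: 9/9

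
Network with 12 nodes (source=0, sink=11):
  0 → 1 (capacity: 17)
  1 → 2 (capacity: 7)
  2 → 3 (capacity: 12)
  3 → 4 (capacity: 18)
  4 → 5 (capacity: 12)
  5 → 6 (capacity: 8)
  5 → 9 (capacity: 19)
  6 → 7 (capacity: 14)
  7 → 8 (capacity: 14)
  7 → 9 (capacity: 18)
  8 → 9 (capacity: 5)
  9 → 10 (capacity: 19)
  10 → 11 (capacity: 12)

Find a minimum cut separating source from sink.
Min cut value = 7, edges: (1,2)

Min cut value: 7
Partition: S = [0, 1], T = [2, 3, 4, 5, 6, 7, 8, 9, 10, 11]
Cut edges: (1,2)

By max-flow min-cut theorem, max flow = min cut = 7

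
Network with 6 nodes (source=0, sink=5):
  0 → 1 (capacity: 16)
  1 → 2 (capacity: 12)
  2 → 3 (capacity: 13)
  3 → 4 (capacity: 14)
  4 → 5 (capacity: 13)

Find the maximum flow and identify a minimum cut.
Max flow = 12, Min cut edges: (1,2)

Maximum flow: 12
Minimum cut: (1,2)
Partition: S = [0, 1], T = [2, 3, 4, 5]

Max-flow min-cut theorem verified: both equal 12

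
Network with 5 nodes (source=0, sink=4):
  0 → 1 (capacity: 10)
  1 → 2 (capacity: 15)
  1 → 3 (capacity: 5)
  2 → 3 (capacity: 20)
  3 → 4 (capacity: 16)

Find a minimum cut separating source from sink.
Min cut value = 10, edges: (0,1)

Min cut value: 10
Partition: S = [0], T = [1, 2, 3, 4]
Cut edges: (0,1)

By max-flow min-cut theorem, max flow = min cut = 10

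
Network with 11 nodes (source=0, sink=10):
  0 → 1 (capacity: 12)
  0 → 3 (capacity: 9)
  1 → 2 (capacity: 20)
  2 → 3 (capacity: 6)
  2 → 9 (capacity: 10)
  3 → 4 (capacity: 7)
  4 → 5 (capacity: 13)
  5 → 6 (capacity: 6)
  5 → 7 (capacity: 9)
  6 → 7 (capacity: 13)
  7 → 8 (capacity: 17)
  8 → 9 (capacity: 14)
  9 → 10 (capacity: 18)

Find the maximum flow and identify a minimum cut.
Max flow = 17, Min cut edges: (2,9), (3,4)

Maximum flow: 17
Minimum cut: (2,9), (3,4)
Partition: S = [0, 1, 2, 3], T = [4, 5, 6, 7, 8, 9, 10]

Max-flow min-cut theorem verified: both equal 17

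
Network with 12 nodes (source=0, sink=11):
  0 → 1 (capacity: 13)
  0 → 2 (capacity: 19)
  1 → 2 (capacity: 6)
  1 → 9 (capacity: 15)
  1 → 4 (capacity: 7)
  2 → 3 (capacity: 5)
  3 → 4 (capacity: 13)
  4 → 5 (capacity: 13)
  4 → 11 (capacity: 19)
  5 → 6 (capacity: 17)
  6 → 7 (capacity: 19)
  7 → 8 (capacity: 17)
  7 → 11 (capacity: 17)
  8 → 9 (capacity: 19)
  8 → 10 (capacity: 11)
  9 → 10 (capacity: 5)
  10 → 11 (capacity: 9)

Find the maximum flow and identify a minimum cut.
Max flow = 17, Min cut edges: (1,4), (2,3), (9,10)

Maximum flow: 17
Minimum cut: (1,4), (2,3), (9,10)
Partition: S = [0, 1, 2, 9], T = [3, 4, 5, 6, 7, 8, 10, 11]

Max-flow min-cut theorem verified: both equal 17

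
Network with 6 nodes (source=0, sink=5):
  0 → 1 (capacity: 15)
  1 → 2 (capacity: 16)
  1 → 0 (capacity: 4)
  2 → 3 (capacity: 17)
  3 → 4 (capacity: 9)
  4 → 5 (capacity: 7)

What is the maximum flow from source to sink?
Maximum flow = 7

Max flow: 7

Flow assignment:
  0 → 1: 7/15
  1 → 2: 7/16
  2 → 3: 7/17
  3 → 4: 7/9
  4 → 5: 7/7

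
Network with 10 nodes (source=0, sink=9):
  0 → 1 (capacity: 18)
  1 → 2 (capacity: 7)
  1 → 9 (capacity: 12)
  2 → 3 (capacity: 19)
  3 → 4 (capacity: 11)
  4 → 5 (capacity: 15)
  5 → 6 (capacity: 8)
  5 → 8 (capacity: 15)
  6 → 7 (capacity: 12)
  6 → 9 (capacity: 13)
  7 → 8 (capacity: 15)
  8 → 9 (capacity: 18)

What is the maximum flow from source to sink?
Maximum flow = 18

Max flow: 18

Flow assignment:
  0 → 1: 18/18
  1 → 2: 6/7
  1 → 9: 12/12
  2 → 3: 6/19
  3 → 4: 6/11
  4 → 5: 6/15
  5 → 6: 6/8
  6 → 9: 6/13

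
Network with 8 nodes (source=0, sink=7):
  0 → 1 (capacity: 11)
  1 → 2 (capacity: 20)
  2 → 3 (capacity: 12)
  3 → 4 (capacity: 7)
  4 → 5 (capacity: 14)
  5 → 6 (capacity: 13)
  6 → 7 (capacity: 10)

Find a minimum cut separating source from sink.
Min cut value = 7, edges: (3,4)

Min cut value: 7
Partition: S = [0, 1, 2, 3], T = [4, 5, 6, 7]
Cut edges: (3,4)

By max-flow min-cut theorem, max flow = min cut = 7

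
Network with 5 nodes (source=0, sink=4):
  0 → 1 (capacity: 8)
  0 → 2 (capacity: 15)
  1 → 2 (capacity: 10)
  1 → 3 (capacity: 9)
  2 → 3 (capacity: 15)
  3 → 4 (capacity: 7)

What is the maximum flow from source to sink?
Maximum flow = 7

Max flow: 7

Flow assignment:
  0 → 2: 7/15
  2 → 3: 7/15
  3 → 4: 7/7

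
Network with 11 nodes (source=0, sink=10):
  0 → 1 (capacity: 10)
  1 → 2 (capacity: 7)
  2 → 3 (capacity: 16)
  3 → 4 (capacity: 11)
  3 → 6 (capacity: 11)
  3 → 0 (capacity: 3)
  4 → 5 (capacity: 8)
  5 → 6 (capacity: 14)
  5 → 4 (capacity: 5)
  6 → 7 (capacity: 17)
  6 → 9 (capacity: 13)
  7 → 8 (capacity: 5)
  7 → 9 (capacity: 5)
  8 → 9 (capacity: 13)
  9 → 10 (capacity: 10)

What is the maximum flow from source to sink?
Maximum flow = 7

Max flow: 7

Flow assignment:
  0 → 1: 7/10
  1 → 2: 7/7
  2 → 3: 7/16
  3 → 6: 7/11
  6 → 9: 7/13
  9 → 10: 7/10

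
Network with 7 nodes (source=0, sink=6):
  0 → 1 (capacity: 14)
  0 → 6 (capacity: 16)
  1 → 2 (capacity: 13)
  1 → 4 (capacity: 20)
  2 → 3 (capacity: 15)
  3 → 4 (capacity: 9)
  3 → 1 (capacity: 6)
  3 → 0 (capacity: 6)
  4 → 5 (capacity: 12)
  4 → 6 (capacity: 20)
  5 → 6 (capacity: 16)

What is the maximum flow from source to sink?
Maximum flow = 30

Max flow: 30

Flow assignment:
  0 → 1: 14/14
  0 → 6: 16/16
  1 → 4: 14/20
  4 → 6: 14/20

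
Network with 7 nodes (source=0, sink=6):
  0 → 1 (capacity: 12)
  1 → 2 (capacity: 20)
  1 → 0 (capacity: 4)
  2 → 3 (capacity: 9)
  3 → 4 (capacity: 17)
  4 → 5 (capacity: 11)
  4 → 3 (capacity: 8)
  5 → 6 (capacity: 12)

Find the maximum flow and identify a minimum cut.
Max flow = 9, Min cut edges: (2,3)

Maximum flow: 9
Minimum cut: (2,3)
Partition: S = [0, 1, 2], T = [3, 4, 5, 6]

Max-flow min-cut theorem verified: both equal 9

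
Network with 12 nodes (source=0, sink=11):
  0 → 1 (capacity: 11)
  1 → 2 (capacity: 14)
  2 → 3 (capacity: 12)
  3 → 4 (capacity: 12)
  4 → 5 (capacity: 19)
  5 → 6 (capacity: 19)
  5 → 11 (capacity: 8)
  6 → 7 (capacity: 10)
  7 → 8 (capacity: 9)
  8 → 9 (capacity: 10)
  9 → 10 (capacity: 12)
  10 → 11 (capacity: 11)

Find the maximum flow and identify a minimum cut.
Max flow = 11, Min cut edges: (0,1)

Maximum flow: 11
Minimum cut: (0,1)
Partition: S = [0], T = [1, 2, 3, 4, 5, 6, 7, 8, 9, 10, 11]

Max-flow min-cut theorem verified: both equal 11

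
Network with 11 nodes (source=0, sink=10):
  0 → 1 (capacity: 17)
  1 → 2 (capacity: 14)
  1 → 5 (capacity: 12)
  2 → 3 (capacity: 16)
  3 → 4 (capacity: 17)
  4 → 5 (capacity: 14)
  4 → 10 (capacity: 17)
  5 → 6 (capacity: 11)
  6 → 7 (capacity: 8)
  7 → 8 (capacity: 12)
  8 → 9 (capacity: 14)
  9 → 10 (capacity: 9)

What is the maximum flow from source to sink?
Maximum flow = 17

Max flow: 17

Flow assignment:
  0 → 1: 17/17
  1 → 2: 14/14
  1 → 5: 3/12
  2 → 3: 14/16
  3 → 4: 14/17
  4 → 10: 14/17
  5 → 6: 3/11
  6 → 7: 3/8
  7 → 8: 3/12
  8 → 9: 3/14
  9 → 10: 3/9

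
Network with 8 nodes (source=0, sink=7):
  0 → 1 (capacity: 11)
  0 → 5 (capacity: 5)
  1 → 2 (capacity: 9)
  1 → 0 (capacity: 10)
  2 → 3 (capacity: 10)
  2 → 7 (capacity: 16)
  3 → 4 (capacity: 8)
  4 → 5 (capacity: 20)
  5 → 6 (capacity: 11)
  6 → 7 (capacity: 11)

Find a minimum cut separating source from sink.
Min cut value = 14, edges: (0,5), (1,2)

Min cut value: 14
Partition: S = [0, 1], T = [2, 3, 4, 5, 6, 7]
Cut edges: (0,5), (1,2)

By max-flow min-cut theorem, max flow = min cut = 14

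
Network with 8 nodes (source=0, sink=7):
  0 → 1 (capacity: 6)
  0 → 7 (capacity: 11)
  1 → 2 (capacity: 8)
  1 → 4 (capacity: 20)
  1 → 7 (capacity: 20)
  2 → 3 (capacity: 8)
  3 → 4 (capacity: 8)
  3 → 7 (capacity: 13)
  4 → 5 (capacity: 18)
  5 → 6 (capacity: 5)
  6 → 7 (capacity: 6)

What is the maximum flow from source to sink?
Maximum flow = 17

Max flow: 17

Flow assignment:
  0 → 1: 6/6
  0 → 7: 11/11
  1 → 7: 6/20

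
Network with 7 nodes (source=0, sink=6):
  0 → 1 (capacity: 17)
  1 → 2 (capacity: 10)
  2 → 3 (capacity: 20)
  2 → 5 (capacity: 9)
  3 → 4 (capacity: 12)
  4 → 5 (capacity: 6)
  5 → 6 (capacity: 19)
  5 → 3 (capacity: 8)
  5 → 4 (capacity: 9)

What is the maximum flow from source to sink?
Maximum flow = 10

Max flow: 10

Flow assignment:
  0 → 1: 10/17
  1 → 2: 10/10
  2 → 3: 1/20
  2 → 5: 9/9
  3 → 4: 1/12
  4 → 5: 1/6
  5 → 6: 10/19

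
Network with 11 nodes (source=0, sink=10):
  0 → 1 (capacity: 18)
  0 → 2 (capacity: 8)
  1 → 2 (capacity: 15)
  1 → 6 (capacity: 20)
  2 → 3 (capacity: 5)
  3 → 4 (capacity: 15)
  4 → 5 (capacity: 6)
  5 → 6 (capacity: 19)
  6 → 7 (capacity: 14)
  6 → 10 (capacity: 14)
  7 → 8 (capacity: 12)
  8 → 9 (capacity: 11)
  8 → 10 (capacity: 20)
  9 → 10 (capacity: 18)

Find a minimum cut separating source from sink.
Min cut value = 23, edges: (0,1), (2,3)

Min cut value: 23
Partition: S = [0, 2], T = [1, 3, 4, 5, 6, 7, 8, 9, 10]
Cut edges: (0,1), (2,3)

By max-flow min-cut theorem, max flow = min cut = 23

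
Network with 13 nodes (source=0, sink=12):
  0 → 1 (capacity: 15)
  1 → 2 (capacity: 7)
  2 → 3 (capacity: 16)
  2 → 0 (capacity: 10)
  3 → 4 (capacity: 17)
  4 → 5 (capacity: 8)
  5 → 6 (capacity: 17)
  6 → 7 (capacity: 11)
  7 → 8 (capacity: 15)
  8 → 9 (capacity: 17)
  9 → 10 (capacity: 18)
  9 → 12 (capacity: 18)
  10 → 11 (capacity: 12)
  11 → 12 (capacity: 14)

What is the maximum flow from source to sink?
Maximum flow = 7

Max flow: 7

Flow assignment:
  0 → 1: 7/15
  1 → 2: 7/7
  2 → 3: 7/16
  3 → 4: 7/17
  4 → 5: 7/8
  5 → 6: 7/17
  6 → 7: 7/11
  7 → 8: 7/15
  8 → 9: 7/17
  9 → 12: 7/18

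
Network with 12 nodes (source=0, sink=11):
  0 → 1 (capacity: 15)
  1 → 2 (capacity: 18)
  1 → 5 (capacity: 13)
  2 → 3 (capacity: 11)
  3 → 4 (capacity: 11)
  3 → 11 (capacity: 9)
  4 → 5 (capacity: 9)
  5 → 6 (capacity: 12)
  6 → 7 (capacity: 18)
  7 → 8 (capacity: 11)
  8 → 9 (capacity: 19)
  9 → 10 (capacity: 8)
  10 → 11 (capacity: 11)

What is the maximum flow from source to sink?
Maximum flow = 15

Max flow: 15

Flow assignment:
  0 → 1: 15/15
  1 → 2: 11/18
  1 → 5: 4/13
  2 → 3: 11/11
  3 → 4: 2/11
  3 → 11: 9/9
  4 → 5: 2/9
  5 → 6: 6/12
  6 → 7: 6/18
  7 → 8: 6/11
  8 → 9: 6/19
  9 → 10: 6/8
  10 → 11: 6/11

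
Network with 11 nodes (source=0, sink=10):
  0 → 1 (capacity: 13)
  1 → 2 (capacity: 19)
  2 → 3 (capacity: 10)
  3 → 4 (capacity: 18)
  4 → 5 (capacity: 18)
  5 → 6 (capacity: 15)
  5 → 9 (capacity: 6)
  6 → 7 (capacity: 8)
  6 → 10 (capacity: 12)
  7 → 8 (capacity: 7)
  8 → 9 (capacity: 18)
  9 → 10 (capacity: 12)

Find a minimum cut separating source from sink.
Min cut value = 10, edges: (2,3)

Min cut value: 10
Partition: S = [0, 1, 2], T = [3, 4, 5, 6, 7, 8, 9, 10]
Cut edges: (2,3)

By max-flow min-cut theorem, max flow = min cut = 10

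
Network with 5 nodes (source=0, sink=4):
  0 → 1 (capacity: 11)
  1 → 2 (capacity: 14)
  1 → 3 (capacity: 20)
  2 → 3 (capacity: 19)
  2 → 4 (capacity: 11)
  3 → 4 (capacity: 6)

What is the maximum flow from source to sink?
Maximum flow = 11

Max flow: 11

Flow assignment:
  0 → 1: 11/11
  1 → 2: 11/14
  2 → 4: 11/11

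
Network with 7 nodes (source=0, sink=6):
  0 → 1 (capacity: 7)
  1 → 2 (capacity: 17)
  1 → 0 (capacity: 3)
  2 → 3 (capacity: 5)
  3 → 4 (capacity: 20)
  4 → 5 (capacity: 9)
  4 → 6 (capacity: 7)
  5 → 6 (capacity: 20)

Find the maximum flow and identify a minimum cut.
Max flow = 5, Min cut edges: (2,3)

Maximum flow: 5
Minimum cut: (2,3)
Partition: S = [0, 1, 2], T = [3, 4, 5, 6]

Max-flow min-cut theorem verified: both equal 5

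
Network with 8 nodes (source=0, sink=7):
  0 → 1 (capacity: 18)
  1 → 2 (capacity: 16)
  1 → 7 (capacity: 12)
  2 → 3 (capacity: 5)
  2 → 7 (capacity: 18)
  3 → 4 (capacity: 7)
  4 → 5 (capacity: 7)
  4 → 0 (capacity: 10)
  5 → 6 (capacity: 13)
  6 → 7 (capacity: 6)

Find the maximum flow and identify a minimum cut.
Max flow = 18, Min cut edges: (0,1)

Maximum flow: 18
Minimum cut: (0,1)
Partition: S = [0], T = [1, 2, 3, 4, 5, 6, 7]

Max-flow min-cut theorem verified: both equal 18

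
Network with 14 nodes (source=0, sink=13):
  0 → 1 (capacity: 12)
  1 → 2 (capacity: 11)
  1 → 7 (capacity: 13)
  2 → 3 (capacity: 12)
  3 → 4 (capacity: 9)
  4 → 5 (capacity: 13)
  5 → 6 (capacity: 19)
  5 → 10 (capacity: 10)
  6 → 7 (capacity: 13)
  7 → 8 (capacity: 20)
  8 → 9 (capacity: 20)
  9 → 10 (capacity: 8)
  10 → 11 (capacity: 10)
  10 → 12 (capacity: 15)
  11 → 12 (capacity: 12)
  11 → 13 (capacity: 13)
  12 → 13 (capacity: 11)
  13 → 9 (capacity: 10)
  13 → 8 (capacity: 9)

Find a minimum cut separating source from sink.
Min cut value = 12, edges: (0,1)

Min cut value: 12
Partition: S = [0], T = [1, 2, 3, 4, 5, 6, 7, 8, 9, 10, 11, 12, 13]
Cut edges: (0,1)

By max-flow min-cut theorem, max flow = min cut = 12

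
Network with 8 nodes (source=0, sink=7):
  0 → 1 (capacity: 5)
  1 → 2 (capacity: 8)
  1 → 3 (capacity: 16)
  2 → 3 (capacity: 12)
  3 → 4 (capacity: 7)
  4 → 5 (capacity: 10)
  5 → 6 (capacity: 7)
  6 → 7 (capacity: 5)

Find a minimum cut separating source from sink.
Min cut value = 5, edges: (6,7)

Min cut value: 5
Partition: S = [0, 1, 2, 3, 4, 5, 6], T = [7]
Cut edges: (6,7)

By max-flow min-cut theorem, max flow = min cut = 5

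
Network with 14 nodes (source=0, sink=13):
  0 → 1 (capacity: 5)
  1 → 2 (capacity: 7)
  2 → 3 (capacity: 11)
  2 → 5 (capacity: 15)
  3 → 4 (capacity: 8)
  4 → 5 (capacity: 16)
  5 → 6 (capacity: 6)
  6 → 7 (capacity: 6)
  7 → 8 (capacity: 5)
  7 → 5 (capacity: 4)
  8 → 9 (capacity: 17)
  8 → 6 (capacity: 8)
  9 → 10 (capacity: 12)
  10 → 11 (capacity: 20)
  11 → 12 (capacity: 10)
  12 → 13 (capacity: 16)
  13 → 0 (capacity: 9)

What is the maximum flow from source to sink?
Maximum flow = 5

Max flow: 5

Flow assignment:
  0 → 1: 5/5
  1 → 2: 5/7
  2 → 5: 5/15
  5 → 6: 5/6
  6 → 7: 5/6
  7 → 8: 5/5
  8 → 9: 5/17
  9 → 10: 5/12
  10 → 11: 5/20
  11 → 12: 5/10
  12 → 13: 5/16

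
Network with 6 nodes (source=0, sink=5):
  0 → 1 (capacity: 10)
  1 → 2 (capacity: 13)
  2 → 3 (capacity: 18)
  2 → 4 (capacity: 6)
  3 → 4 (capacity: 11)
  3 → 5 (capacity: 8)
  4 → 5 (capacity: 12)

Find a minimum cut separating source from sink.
Min cut value = 10, edges: (0,1)

Min cut value: 10
Partition: S = [0], T = [1, 2, 3, 4, 5]
Cut edges: (0,1)

By max-flow min-cut theorem, max flow = min cut = 10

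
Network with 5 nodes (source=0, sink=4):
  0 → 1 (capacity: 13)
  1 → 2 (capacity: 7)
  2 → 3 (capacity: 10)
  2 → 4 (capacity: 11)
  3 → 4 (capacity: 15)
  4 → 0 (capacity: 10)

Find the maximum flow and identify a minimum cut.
Max flow = 7, Min cut edges: (1,2)

Maximum flow: 7
Minimum cut: (1,2)
Partition: S = [0, 1], T = [2, 3, 4]

Max-flow min-cut theorem verified: both equal 7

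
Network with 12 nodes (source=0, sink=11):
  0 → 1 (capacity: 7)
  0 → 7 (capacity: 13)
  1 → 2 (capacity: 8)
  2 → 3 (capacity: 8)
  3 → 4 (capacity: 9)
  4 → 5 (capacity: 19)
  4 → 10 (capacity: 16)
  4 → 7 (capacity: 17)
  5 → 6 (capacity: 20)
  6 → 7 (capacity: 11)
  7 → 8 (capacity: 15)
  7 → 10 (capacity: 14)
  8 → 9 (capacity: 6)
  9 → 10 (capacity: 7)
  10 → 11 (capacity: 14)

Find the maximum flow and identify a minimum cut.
Max flow = 14, Min cut edges: (10,11)

Maximum flow: 14
Minimum cut: (10,11)
Partition: S = [0, 1, 2, 3, 4, 5, 6, 7, 8, 9, 10], T = [11]

Max-flow min-cut theorem verified: both equal 14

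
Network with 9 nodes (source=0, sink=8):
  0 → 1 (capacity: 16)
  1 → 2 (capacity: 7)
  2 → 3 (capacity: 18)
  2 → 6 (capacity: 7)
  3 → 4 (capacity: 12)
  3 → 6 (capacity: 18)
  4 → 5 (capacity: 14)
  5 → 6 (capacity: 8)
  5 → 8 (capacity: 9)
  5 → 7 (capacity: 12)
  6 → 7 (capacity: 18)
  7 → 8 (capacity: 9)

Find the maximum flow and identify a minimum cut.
Max flow = 7, Min cut edges: (1,2)

Maximum flow: 7
Minimum cut: (1,2)
Partition: S = [0, 1], T = [2, 3, 4, 5, 6, 7, 8]

Max-flow min-cut theorem verified: both equal 7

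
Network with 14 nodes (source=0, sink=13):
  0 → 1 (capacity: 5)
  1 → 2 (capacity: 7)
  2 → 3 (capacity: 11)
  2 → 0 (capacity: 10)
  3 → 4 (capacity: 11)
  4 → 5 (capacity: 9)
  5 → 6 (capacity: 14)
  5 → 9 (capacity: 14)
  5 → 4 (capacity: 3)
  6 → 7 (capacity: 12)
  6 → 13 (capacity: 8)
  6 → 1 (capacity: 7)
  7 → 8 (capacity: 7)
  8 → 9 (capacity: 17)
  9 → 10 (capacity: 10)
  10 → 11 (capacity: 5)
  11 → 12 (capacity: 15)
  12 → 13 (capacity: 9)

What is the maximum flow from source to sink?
Maximum flow = 5

Max flow: 5

Flow assignment:
  0 → 1: 5/5
  1 → 2: 5/7
  2 → 3: 5/11
  3 → 4: 5/11
  4 → 5: 5/9
  5 → 6: 5/14
  6 → 13: 5/8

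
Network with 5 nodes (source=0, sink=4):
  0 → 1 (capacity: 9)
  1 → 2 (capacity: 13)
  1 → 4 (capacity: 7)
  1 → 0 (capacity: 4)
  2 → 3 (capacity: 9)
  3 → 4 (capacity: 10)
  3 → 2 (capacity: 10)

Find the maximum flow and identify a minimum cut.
Max flow = 9, Min cut edges: (0,1)

Maximum flow: 9
Minimum cut: (0,1)
Partition: S = [0], T = [1, 2, 3, 4]

Max-flow min-cut theorem verified: both equal 9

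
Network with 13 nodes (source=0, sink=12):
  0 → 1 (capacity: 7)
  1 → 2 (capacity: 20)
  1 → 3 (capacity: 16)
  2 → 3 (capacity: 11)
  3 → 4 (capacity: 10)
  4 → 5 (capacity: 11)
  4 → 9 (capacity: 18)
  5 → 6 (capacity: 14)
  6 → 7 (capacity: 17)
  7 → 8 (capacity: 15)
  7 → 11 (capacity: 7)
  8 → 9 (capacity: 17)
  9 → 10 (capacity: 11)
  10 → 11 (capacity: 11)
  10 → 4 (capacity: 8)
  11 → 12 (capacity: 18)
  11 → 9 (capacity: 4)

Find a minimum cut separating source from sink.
Min cut value = 7, edges: (0,1)

Min cut value: 7
Partition: S = [0], T = [1, 2, 3, 4, 5, 6, 7, 8, 9, 10, 11, 12]
Cut edges: (0,1)

By max-flow min-cut theorem, max flow = min cut = 7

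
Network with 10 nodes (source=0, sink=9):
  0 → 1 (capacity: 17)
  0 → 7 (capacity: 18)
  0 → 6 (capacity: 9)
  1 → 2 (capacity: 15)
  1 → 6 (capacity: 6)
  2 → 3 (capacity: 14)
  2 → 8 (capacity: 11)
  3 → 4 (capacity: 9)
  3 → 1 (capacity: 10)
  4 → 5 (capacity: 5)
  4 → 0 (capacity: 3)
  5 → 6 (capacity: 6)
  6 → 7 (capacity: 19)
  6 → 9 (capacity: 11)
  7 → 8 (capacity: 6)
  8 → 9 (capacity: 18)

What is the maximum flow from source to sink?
Maximum flow = 28

Max flow: 28

Flow assignment:
  0 → 1: 16/17
  0 → 7: 6/18
  0 → 6: 9/9
  1 → 2: 15/15
  1 → 6: 2/6
  2 → 3: 4/14
  2 → 8: 11/11
  3 → 4: 3/9
  3 → 1: 1/10
  4 → 0: 3/3
  6 → 9: 11/11
  7 → 8: 6/6
  8 → 9: 17/18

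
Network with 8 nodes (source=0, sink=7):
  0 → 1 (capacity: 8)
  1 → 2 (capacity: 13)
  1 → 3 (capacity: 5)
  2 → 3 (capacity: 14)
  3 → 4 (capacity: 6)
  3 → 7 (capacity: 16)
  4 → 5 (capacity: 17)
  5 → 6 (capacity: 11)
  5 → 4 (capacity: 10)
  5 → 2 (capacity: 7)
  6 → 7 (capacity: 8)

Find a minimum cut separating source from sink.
Min cut value = 8, edges: (0,1)

Min cut value: 8
Partition: S = [0], T = [1, 2, 3, 4, 5, 6, 7]
Cut edges: (0,1)

By max-flow min-cut theorem, max flow = min cut = 8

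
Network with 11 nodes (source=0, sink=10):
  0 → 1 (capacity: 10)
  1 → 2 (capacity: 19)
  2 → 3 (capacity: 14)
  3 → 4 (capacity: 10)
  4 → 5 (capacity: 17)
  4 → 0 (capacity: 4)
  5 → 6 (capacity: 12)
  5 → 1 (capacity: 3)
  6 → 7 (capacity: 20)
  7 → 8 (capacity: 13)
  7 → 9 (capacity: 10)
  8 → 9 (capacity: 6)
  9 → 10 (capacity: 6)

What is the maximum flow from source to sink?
Maximum flow = 6

Max flow: 6

Flow assignment:
  0 → 1: 7/10
  1 → 2: 10/19
  2 → 3: 10/14
  3 → 4: 10/10
  4 → 5: 9/17
  4 → 0: 1/4
  5 → 6: 6/12
  5 → 1: 3/3
  6 → 7: 6/20
  7 → 9: 6/10
  9 → 10: 6/6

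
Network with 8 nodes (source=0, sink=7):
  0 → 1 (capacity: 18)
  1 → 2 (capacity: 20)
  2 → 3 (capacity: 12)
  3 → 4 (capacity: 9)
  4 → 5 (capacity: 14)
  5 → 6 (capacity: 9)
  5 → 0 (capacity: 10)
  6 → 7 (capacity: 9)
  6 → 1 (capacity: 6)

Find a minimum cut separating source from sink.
Min cut value = 9, edges: (6,7)

Min cut value: 9
Partition: S = [0, 1, 2, 3, 4, 5, 6], T = [7]
Cut edges: (6,7)

By max-flow min-cut theorem, max flow = min cut = 9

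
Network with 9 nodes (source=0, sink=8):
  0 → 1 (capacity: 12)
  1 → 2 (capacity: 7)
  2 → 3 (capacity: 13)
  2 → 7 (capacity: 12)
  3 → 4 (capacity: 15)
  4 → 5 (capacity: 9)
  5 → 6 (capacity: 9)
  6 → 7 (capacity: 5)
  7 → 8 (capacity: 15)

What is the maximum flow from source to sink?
Maximum flow = 7

Max flow: 7

Flow assignment:
  0 → 1: 7/12
  1 → 2: 7/7
  2 → 7: 7/12
  7 → 8: 7/15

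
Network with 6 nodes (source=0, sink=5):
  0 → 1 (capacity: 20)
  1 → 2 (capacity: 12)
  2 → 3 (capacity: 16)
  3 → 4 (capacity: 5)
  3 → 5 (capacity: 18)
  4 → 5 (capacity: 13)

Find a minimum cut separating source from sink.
Min cut value = 12, edges: (1,2)

Min cut value: 12
Partition: S = [0, 1], T = [2, 3, 4, 5]
Cut edges: (1,2)

By max-flow min-cut theorem, max flow = min cut = 12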